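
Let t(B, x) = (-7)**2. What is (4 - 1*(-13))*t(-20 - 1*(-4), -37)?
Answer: 833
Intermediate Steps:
t(B, x) = 49
(4 - 1*(-13))*t(-20 - 1*(-4), -37) = (4 - 1*(-13))*49 = (4 + 13)*49 = 17*49 = 833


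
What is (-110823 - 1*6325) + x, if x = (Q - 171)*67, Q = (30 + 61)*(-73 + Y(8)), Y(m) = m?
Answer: -524910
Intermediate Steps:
Q = -5915 (Q = (30 + 61)*(-73 + 8) = 91*(-65) = -5915)
x = -407762 (x = (-5915 - 171)*67 = -6086*67 = -407762)
(-110823 - 1*6325) + x = (-110823 - 1*6325) - 407762 = (-110823 - 6325) - 407762 = -117148 - 407762 = -524910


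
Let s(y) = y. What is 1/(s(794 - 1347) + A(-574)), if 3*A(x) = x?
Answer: -3/2233 ≈ -0.0013435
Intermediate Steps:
A(x) = x/3
1/(s(794 - 1347) + A(-574)) = 1/((794 - 1347) + (⅓)*(-574)) = 1/(-553 - 574/3) = 1/(-2233/3) = -3/2233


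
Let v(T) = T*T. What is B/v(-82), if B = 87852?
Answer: 21963/1681 ≈ 13.065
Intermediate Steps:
v(T) = T²
B/v(-82) = 87852/((-82)²) = 87852/6724 = 87852*(1/6724) = 21963/1681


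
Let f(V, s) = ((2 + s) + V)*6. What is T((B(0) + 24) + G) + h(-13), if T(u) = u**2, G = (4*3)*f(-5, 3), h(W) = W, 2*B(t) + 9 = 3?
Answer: 428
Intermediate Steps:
B(t) = -3 (B(t) = -9/2 + (1/2)*3 = -9/2 + 3/2 = -3)
f(V, s) = 12 + 6*V + 6*s (f(V, s) = (2 + V + s)*6 = 12 + 6*V + 6*s)
G = 0 (G = (4*3)*(12 + 6*(-5) + 6*3) = 12*(12 - 30 + 18) = 12*0 = 0)
T((B(0) + 24) + G) + h(-13) = ((-3 + 24) + 0)**2 - 13 = (21 + 0)**2 - 13 = 21**2 - 13 = 441 - 13 = 428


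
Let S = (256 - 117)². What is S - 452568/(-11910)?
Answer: 38427613/1985 ≈ 19359.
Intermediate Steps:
S = 19321 (S = 139² = 19321)
S - 452568/(-11910) = 19321 - 452568/(-11910) = 19321 - 452568*(-1)/11910 = 19321 - 1*(-75428/1985) = 19321 + 75428/1985 = 38427613/1985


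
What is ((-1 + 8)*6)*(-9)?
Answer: -378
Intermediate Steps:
((-1 + 8)*6)*(-9) = (7*6)*(-9) = 42*(-9) = -378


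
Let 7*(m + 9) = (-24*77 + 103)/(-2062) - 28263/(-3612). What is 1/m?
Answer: -8689268/67439871 ≈ -0.12884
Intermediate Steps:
m = -67439871/8689268 (m = -9 + ((-24*77 + 103)/(-2062) - 28263/(-3612))/7 = -9 + ((-1848 + 103)*(-1/2062) - 28263*(-1/3612))/7 = -9 + (-1745*(-1/2062) + 9421/1204)/7 = -9 + (1745/2062 + 9421/1204)/7 = -9 + (⅐)*(10763541/1241324) = -9 + 10763541/8689268 = -67439871/8689268 ≈ -7.7613)
1/m = 1/(-67439871/8689268) = -8689268/67439871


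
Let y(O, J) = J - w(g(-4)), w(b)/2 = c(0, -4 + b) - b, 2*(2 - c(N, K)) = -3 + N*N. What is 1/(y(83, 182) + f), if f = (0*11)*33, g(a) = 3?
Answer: 1/181 ≈ 0.0055249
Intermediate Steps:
c(N, K) = 7/2 - N**2/2 (c(N, K) = 2 - (-3 + N*N)/2 = 2 - (-3 + N**2)/2 = 2 + (3/2 - N**2/2) = 7/2 - N**2/2)
f = 0 (f = 0*33 = 0)
w(b) = 7 - 2*b (w(b) = 2*((7/2 - 1/2*0**2) - b) = 2*((7/2 - 1/2*0) - b) = 2*((7/2 + 0) - b) = 2*(7/2 - b) = 7 - 2*b)
y(O, J) = -1 + J (y(O, J) = J - (7 - 2*3) = J - (7 - 6) = J - 1*1 = J - 1 = -1 + J)
1/(y(83, 182) + f) = 1/((-1 + 182) + 0) = 1/(181 + 0) = 1/181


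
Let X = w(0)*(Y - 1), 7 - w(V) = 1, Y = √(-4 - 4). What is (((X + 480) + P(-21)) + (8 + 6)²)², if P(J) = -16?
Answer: 427428 + 15696*I*√2 ≈ 4.2743e+5 + 22198.0*I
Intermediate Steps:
Y = 2*I*√2 (Y = √(-8) = 2*I*√2 ≈ 2.8284*I)
w(V) = 6 (w(V) = 7 - 1*1 = 7 - 1 = 6)
X = -6 + 12*I*√2 (X = 6*(2*I*√2 - 1) = 6*(-1 + 2*I*√2) = -6 + 12*I*√2 ≈ -6.0 + 16.971*I)
(((X + 480) + P(-21)) + (8 + 6)²)² = ((((-6 + 12*I*√2) + 480) - 16) + (8 + 6)²)² = (((474 + 12*I*√2) - 16) + 14²)² = ((458 + 12*I*√2) + 196)² = (654 + 12*I*√2)²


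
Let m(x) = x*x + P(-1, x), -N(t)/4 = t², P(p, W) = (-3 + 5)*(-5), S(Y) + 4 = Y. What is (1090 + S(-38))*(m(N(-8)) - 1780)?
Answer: 66805808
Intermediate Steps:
S(Y) = -4 + Y
P(p, W) = -10 (P(p, W) = 2*(-5) = -10)
N(t) = -4*t²
m(x) = -10 + x² (m(x) = x*x - 10 = x² - 10 = -10 + x²)
(1090 + S(-38))*(m(N(-8)) - 1780) = (1090 + (-4 - 38))*((-10 + (-4*(-8)²)²) - 1780) = (1090 - 42)*((-10 + (-4*64)²) - 1780) = 1048*((-10 + (-256)²) - 1780) = 1048*((-10 + 65536) - 1780) = 1048*(65526 - 1780) = 1048*63746 = 66805808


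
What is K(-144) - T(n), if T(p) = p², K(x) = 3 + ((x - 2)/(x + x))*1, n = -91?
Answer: -1191959/144 ≈ -8277.5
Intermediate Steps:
K(x) = 3 + (-2 + x)/(2*x) (K(x) = 3 + ((-2 + x)/((2*x)))*1 = 3 + ((-2 + x)*(1/(2*x)))*1 = 3 + ((-2 + x)/(2*x))*1 = 3 + (-2 + x)/(2*x))
K(-144) - T(n) = (7/2 - 1/(-144)) - 1*(-91)² = (7/2 - 1*(-1/144)) - 1*8281 = (7/2 + 1/144) - 8281 = 505/144 - 8281 = -1191959/144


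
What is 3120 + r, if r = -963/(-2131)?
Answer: 6649683/2131 ≈ 3120.5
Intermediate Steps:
r = 963/2131 (r = -963*(-1/2131) = 963/2131 ≈ 0.45190)
3120 + r = 3120 + 963/2131 = 6649683/2131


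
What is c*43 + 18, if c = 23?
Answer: 1007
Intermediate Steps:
c*43 + 18 = 23*43 + 18 = 989 + 18 = 1007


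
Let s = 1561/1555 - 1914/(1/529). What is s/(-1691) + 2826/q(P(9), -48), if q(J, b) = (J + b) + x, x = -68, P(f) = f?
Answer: 161034662653/281357035 ≈ 572.35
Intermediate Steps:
s = -1574445269/1555 (s = 1561*(1/1555) - 1914/1/529 = 1561/1555 - 1914*529 = 1561/1555 - 1012506 = -1574445269/1555 ≈ -1.0125e+6)
q(J, b) = -68 + J + b (q(J, b) = (J + b) - 68 = -68 + J + b)
s/(-1691) + 2826/q(P(9), -48) = -1574445269/1555/(-1691) + 2826/(-68 + 9 - 48) = -1574445269/1555*(-1/1691) + 2826/(-107) = 1574445269/2629505 + 2826*(-1/107) = 1574445269/2629505 - 2826/107 = 161034662653/281357035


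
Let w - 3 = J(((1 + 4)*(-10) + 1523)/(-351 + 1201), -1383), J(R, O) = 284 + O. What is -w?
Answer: 1096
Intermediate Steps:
w = -1096 (w = 3 + (284 - 1383) = 3 - 1099 = -1096)
-w = -1*(-1096) = 1096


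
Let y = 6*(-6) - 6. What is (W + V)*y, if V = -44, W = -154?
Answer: 8316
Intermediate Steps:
y = -42 (y = -36 - 6 = -42)
(W + V)*y = (-154 - 44)*(-42) = -198*(-42) = 8316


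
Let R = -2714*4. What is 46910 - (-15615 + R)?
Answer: 73381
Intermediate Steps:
R = -10856
46910 - (-15615 + R) = 46910 - (-15615 - 10856) = 46910 - 1*(-26471) = 46910 + 26471 = 73381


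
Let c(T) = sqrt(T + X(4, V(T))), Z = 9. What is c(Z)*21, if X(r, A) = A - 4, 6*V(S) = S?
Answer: 21*sqrt(26)/2 ≈ 53.540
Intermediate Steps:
V(S) = S/6
X(r, A) = -4 + A
c(T) = sqrt(-4 + 7*T/6) (c(T) = sqrt(T + (-4 + T/6)) = sqrt(-4 + 7*T/6))
c(Z)*21 = (sqrt(-144 + 42*9)/6)*21 = (sqrt(-144 + 378)/6)*21 = (sqrt(234)/6)*21 = ((3*sqrt(26))/6)*21 = (sqrt(26)/2)*21 = 21*sqrt(26)/2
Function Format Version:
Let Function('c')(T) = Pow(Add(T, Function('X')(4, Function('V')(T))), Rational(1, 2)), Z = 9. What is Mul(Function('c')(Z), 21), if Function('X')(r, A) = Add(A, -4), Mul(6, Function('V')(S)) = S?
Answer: Mul(Rational(21, 2), Pow(26, Rational(1, 2))) ≈ 53.540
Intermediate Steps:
Function('V')(S) = Mul(Rational(1, 6), S)
Function('X')(r, A) = Add(-4, A)
Function('c')(T) = Pow(Add(-4, Mul(Rational(7, 6), T)), Rational(1, 2)) (Function('c')(T) = Pow(Add(T, Add(-4, Mul(Rational(1, 6), T))), Rational(1, 2)) = Pow(Add(-4, Mul(Rational(7, 6), T)), Rational(1, 2)))
Mul(Function('c')(Z), 21) = Mul(Mul(Rational(1, 6), Pow(Add(-144, Mul(42, 9)), Rational(1, 2))), 21) = Mul(Mul(Rational(1, 6), Pow(Add(-144, 378), Rational(1, 2))), 21) = Mul(Mul(Rational(1, 6), Pow(234, Rational(1, 2))), 21) = Mul(Mul(Rational(1, 6), Mul(3, Pow(26, Rational(1, 2)))), 21) = Mul(Mul(Rational(1, 2), Pow(26, Rational(1, 2))), 21) = Mul(Rational(21, 2), Pow(26, Rational(1, 2)))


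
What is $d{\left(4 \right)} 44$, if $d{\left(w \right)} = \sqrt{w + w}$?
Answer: $88 \sqrt{2} \approx 124.45$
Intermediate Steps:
$d{\left(w \right)} = \sqrt{2} \sqrt{w}$ ($d{\left(w \right)} = \sqrt{2 w} = \sqrt{2} \sqrt{w}$)
$d{\left(4 \right)} 44 = \sqrt{2} \sqrt{4} \cdot 44 = \sqrt{2} \cdot 2 \cdot 44 = 2 \sqrt{2} \cdot 44 = 88 \sqrt{2}$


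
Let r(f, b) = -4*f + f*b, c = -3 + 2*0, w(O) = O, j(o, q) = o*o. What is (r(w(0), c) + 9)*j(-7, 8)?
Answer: 441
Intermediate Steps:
j(o, q) = o**2
c = -3 (c = -3 + 0 = -3)
r(f, b) = -4*f + b*f
(r(w(0), c) + 9)*j(-7, 8) = (0*(-4 - 3) + 9)*(-7)**2 = (0*(-7) + 9)*49 = (0 + 9)*49 = 9*49 = 441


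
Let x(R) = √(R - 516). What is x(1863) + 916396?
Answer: 916396 + √1347 ≈ 9.1643e+5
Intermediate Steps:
x(R) = √(-516 + R)
x(1863) + 916396 = √(-516 + 1863) + 916396 = √1347 + 916396 = 916396 + √1347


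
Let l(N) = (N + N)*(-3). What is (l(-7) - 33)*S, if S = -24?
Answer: -216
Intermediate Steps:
l(N) = -6*N (l(N) = (2*N)*(-3) = -6*N)
(l(-7) - 33)*S = (-6*(-7) - 33)*(-24) = (42 - 33)*(-24) = 9*(-24) = -216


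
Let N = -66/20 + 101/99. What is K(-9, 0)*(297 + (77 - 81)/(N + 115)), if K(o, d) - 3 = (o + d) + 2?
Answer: -132556644/111593 ≈ -1187.9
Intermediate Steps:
K(o, d) = 5 + d + o (K(o, d) = 3 + ((o + d) + 2) = 3 + ((d + o) + 2) = 3 + (2 + d + o) = 5 + d + o)
N = -2257/990 (N = -66*1/20 + 101*(1/99) = -33/10 + 101/99 = -2257/990 ≈ -2.2798)
K(-9, 0)*(297 + (77 - 81)/(N + 115)) = (5 + 0 - 9)*(297 + (77 - 81)/(-2257/990 + 115)) = -4*(297 - 4/111593/990) = -4*(297 - 4*990/111593) = -4*(297 - 3960/111593) = -4*33139161/111593 = -132556644/111593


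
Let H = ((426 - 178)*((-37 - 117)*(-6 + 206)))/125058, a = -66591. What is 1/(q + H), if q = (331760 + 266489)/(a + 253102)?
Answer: -11662346319/674914899479 ≈ -0.017280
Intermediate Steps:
q = 598249/186511 (q = (331760 + 266489)/(-66591 + 253102) = 598249/186511 ≈ 3.2076)
H = -3819200/62529 (H = (248*(-154*200))*(1/125058) = (248*(-30800))*(1/125058) = -7638400*1/125058 = -3819200/62529 ≈ -61.079)
1/(q + H) = 1/(598249/186511 - 3819200/62529) = 1/(-674914899479/11662346319) = -11662346319/674914899479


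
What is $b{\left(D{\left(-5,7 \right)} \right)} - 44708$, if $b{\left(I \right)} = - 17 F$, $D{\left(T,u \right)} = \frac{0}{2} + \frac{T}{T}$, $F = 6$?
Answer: $-44810$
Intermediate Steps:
$D{\left(T,u \right)} = 1$ ($D{\left(T,u \right)} = 0 \cdot \frac{1}{2} + 1 = 0 + 1 = 1$)
$b{\left(I \right)} = -102$ ($b{\left(I \right)} = \left(-17\right) 6 = -102$)
$b{\left(D{\left(-5,7 \right)} \right)} - 44708 = -102 - 44708 = -44810$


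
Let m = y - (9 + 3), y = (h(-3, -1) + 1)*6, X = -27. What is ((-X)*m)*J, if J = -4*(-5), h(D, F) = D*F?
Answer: 6480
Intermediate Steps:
y = 24 (y = (-3*(-1) + 1)*6 = (3 + 1)*6 = 4*6 = 24)
J = 20
m = 12 (m = 24 - (9 + 3) = 24 - 1*12 = 24 - 12 = 12)
((-X)*m)*J = (-1*(-27)*12)*20 = (27*12)*20 = 324*20 = 6480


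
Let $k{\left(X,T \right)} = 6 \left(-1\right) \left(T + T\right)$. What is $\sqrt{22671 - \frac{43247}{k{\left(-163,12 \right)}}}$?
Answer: $\frac{\sqrt{3307871}}{12} \approx 151.56$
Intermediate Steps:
$k{\left(X,T \right)} = - 12 T$ ($k{\left(X,T \right)} = - 6 \cdot 2 T = - 12 T$)
$\sqrt{22671 - \frac{43247}{k{\left(-163,12 \right)}}} = \sqrt{22671 - \frac{43247}{\left(-12\right) 12}} = \sqrt{22671 - \frac{43247}{-144}} = \sqrt{22671 - - \frac{43247}{144}} = \sqrt{22671 + \frac{43247}{144}} = \sqrt{\frac{3307871}{144}} = \frac{\sqrt{3307871}}{12}$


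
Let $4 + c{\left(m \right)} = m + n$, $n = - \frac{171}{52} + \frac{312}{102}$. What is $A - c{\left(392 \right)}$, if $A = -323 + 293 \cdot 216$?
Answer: $\frac{55318271}{884} \approx 62577.0$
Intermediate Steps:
$A = 62965$ ($A = -323 + 63288 = 62965$)
$n = - \frac{203}{884}$ ($n = \left(-171\right) \frac{1}{52} + 312 \cdot \frac{1}{102} = - \frac{171}{52} + \frac{52}{17} = - \frac{203}{884} \approx -0.22964$)
$c{\left(m \right)} = - \frac{3739}{884} + m$ ($c{\left(m \right)} = -4 + \left(m - \frac{203}{884}\right) = -4 + \left(- \frac{203}{884} + m\right) = - \frac{3739}{884} + m$)
$A - c{\left(392 \right)} = 62965 - \left(- \frac{3739}{884} + 392\right) = 62965 - \frac{342789}{884} = \frac{55318271}{884}$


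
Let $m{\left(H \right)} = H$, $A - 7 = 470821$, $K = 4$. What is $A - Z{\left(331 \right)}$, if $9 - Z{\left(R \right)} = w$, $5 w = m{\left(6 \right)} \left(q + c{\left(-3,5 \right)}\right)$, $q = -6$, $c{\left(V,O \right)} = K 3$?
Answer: $\frac{2354131}{5} \approx 4.7083 \cdot 10^{5}$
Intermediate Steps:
$c{\left(V,O \right)} = 12$ ($c{\left(V,O \right)} = 4 \cdot 3 = 12$)
$A = 470828$ ($A = 7 + 470821 = 470828$)
$w = \frac{36}{5}$ ($w = \frac{6 \left(-6 + 12\right)}{5} = \frac{6 \cdot 6}{5} = \frac{1}{5} \cdot 36 = \frac{36}{5} \approx 7.2$)
$Z{\left(R \right)} = \frac{9}{5}$ ($Z{\left(R \right)} = 9 - \frac{36}{5} = \frac{9}{5}$)
$A - Z{\left(331 \right)} = 470828 - \frac{9}{5} = \frac{2354131}{5}$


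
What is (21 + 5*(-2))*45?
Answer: 495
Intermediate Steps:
(21 + 5*(-2))*45 = (21 - 10)*45 = 11*45 = 495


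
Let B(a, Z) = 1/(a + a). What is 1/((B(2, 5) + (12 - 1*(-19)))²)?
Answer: 16/15625 ≈ 0.0010240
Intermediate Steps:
B(a, Z) = 1/(2*a)
1/((B(2, 5) + (12 - 1*(-19)))²) = 1/(((½)/2 + (12 - 1*(-19)))²) = 1/(((½)*(½) + (12 + 19))²) = 1/((¼ + 31)²) = 1/((125/4)²) = 1/(15625/16) = 16/15625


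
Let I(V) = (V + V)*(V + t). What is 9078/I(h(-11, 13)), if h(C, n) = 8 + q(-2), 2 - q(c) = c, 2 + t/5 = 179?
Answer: 1513/3588 ≈ 0.42168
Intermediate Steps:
t = 885 (t = -10 + 5*179 = -10 + 895 = 885)
q(c) = 2 - c
h(C, n) = 12 (h(C, n) = 8 + (2 - 1*(-2)) = 8 + (2 + 2) = 8 + 4 = 12)
I(V) = 2*V*(885 + V) (I(V) = (V + V)*(V + 885) = (2*V)*(885 + V) = 2*V*(885 + V))
9078/I(h(-11, 13)) = 9078/((2*12*(885 + 12))) = 9078/((2*12*897)) = 9078/21528 = 9078*(1/21528) = 1513/3588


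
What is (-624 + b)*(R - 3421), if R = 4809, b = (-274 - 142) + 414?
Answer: -868888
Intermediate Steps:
b = -2 (b = -416 + 414 = -2)
(-624 + b)*(R - 3421) = (-624 - 2)*(4809 - 3421) = -626*1388 = -868888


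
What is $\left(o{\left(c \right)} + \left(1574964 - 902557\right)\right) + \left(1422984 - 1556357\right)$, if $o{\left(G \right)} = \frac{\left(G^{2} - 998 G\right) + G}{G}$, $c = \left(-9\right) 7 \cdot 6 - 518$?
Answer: $537141$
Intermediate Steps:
$c = -896$ ($c = \left(-63\right) 6 - 518 = -378 - 518 = -896$)
$o{\left(G \right)} = \frac{G^{2} - 997 G}{G}$
$\left(o{\left(c \right)} + \left(1574964 - 902557\right)\right) + \left(1422984 - 1556357\right) = \left(\left(-997 - 896\right) + \left(1574964 - 902557\right)\right) + \left(1422984 - 1556357\right) = \left(-1893 + \left(1574964 - 902557\right)\right) - 133373 = \left(-1893 + 672407\right) - 133373 = 670514 - 133373 = 537141$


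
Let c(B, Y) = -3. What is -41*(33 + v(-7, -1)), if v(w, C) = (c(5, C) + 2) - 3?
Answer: -1189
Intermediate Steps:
v(w, C) = -4 (v(w, C) = (-3 + 2) - 3 = -1 - 3 = -4)
-41*(33 + v(-7, -1)) = -41*(33 - 4) = -41*29 = -1189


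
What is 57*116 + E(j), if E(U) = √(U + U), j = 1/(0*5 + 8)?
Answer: 13225/2 ≈ 6612.5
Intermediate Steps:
j = ⅛ (j = 1/(0 + 8) = 1/8 = ⅛ ≈ 0.12500)
E(U) = √2*√U (E(U) = √(2*U) = √2*√U)
57*116 + E(j) = 57*116 + √2*√(⅛) = 6612 + √2*(√2/4) = 6612 + ½ = 13225/2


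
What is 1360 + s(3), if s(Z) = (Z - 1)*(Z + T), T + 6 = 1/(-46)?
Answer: 31141/23 ≈ 1354.0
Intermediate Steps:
T = -277/46 (T = -6 + 1/(-46) = -6 - 1/46 = -277/46 ≈ -6.0217)
s(Z) = (-1 + Z)*(-277/46 + Z) (s(Z) = (Z - 1)*(Z - 277/46) = (-1 + Z)*(-277/46 + Z))
1360 + s(3) = 1360 + (277/46 + 3**2 - 323/46*3) = 1360 + (277/46 + 9 - 969/46) = 1360 - 139/23 = 31141/23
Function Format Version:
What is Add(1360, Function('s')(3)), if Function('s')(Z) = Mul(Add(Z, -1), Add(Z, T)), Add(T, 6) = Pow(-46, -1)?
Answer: Rational(31141, 23) ≈ 1354.0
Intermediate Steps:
T = Rational(-277, 46) (T = Add(-6, Pow(-46, -1)) = Add(-6, Rational(-1, 46)) = Rational(-277, 46) ≈ -6.0217)
Function('s')(Z) = Mul(Add(-1, Z), Add(Rational(-277, 46), Z)) (Function('s')(Z) = Mul(Add(Z, -1), Add(Z, Rational(-277, 46))) = Mul(Add(-1, Z), Add(Rational(-277, 46), Z)))
Add(1360, Function('s')(3)) = Add(1360, Add(Rational(277, 46), Pow(3, 2), Mul(Rational(-323, 46), 3))) = Add(1360, Add(Rational(277, 46), 9, Rational(-969, 46))) = Add(1360, Rational(-139, 23)) = Rational(31141, 23)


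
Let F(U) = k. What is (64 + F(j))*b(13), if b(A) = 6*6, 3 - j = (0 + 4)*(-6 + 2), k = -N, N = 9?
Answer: 1980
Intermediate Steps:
k = -9 (k = -1*9 = -9)
j = 19 (j = 3 - (0 + 4)*(-6 + 2) = 3 - 4*(-4) = 3 - 1*(-16) = 3 + 16 = 19)
b(A) = 36
F(U) = -9
(64 + F(j))*b(13) = (64 - 9)*36 = 55*36 = 1980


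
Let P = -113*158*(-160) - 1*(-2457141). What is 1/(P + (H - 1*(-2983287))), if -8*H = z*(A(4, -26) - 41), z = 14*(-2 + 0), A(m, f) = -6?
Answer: 2/16593807 ≈ 1.2053e-7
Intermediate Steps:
z = -28 (z = 14*(-2) = -28)
H = -329/2 (H = -(-7)*(-6 - 41)/2 = -(-7)*(-47)/2 = -⅛*1316 = -329/2 ≈ -164.50)
P = 5313781 (P = -17854*(-160) + 2457141 = 2856640 + 2457141 = 5313781)
1/(P + (H - 1*(-2983287))) = 1/(5313781 + (-329/2 - 1*(-2983287))) = 1/(5313781 + (-329/2 + 2983287)) = 1/(5313781 + 5966245/2) = 1/(16593807/2) = 2/16593807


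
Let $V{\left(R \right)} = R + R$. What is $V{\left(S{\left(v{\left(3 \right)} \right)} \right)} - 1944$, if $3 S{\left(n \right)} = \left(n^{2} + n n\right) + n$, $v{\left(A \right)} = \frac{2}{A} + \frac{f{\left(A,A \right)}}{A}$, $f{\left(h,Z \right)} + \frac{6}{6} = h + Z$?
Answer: $- \frac{52250}{27} \approx -1935.2$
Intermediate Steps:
$f{\left(h,Z \right)} = -1 + Z + h$ ($f{\left(h,Z \right)} = -1 + \left(h + Z\right) = -1 + \left(Z + h\right) = -1 + Z + h$)
$v{\left(A \right)} = \frac{2}{A} + \frac{-1 + 2 A}{A}$ ($v{\left(A \right)} = \frac{2}{A} + \frac{-1 + A + A}{A} = \frac{2}{A} + \frac{-1 + 2 A}{A}$)
$S{\left(n \right)} = \frac{n}{3} + \frac{2 n^{2}}{3}$ ($S{\left(n \right)} = \frac{\left(n^{2} + n n\right) + n}{3} = \frac{\left(n^{2} + n^{2}\right) + n}{3} = \frac{2 n^{2} + n}{3} = \frac{n + 2 n^{2}}{3} = \frac{n}{3} + \frac{2 n^{2}}{3}$)
$V{\left(R \right)} = 2 R$
$V{\left(S{\left(v{\left(3 \right)} \right)} \right)} - 1944 = 2 \frac{\left(2 + \frac{1}{3}\right) \left(1 + 2 \left(2 + \frac{1}{3}\right)\right)}{3} - 1944 = 2 \cdot \frac{1}{3} \cdot \frac{7}{3} \left(1 + 2 \cdot \frac{7}{3}\right) - 1944 = 2 \cdot \frac{1}{3} \cdot \frac{7}{3} \left(1 + \frac{14}{3}\right) - 1944 = 2 \cdot \frac{1}{3} \cdot \frac{7}{3} \cdot \frac{17}{3} - 1944 = 2 \cdot \frac{119}{27} - 1944 = \frac{238}{27} - 1944 = - \frac{52250}{27}$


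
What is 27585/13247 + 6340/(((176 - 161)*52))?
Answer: 405778/39741 ≈ 10.211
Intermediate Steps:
27585/13247 + 6340/(((176 - 161)*52)) = 27585*(1/13247) + 6340/((15*52)) = 27585/13247 + 6340/780 = 27585/13247 + 6340*(1/780) = 27585/13247 + 317/39 = 405778/39741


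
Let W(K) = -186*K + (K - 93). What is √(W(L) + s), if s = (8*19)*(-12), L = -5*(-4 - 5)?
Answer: 3*I*√1138 ≈ 101.2*I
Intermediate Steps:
L = 45 (L = -5*(-9) = 45)
W(K) = -93 - 185*K (W(K) = -186*K + (-93 + K) = -93 - 185*K)
s = -1824 (s = 152*(-12) = -1824)
√(W(L) + s) = √((-93 - 185*45) - 1824) = √((-93 - 8325) - 1824) = √(-8418 - 1824) = √(-10242) = 3*I*√1138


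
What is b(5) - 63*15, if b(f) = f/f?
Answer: -944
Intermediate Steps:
b(f) = 1
b(5) - 63*15 = 1 - 63*15 = 1 - 945 = -944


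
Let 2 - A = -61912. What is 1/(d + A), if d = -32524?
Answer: 1/29390 ≈ 3.4025e-5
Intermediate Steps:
A = 61914 (A = 2 - 1*(-61912) = 2 + 61912 = 61914)
1/(d + A) = 1/(-32524 + 61914) = 1/29390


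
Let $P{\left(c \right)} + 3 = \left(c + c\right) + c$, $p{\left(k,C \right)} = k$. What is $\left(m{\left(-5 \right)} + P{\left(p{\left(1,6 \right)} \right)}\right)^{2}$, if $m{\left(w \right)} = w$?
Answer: $25$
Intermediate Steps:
$P{\left(c \right)} = -3 + 3 c$ ($P{\left(c \right)} = -3 + \left(\left(c + c\right) + c\right) = -3 + \left(2 c + c\right) = -3 + 3 c$)
$\left(m{\left(-5 \right)} + P{\left(p{\left(1,6 \right)} \right)}\right)^{2} = \left(-5 + \left(-3 + 3 \cdot 1\right)\right)^{2} = \left(-5 + \left(-3 + 3\right)\right)^{2} = \left(-5 + 0\right)^{2} = \left(-5\right)^{2} = 25$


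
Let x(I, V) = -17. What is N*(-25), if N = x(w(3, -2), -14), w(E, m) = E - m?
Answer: 425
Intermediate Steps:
N = -17
N*(-25) = -17*(-25) = 425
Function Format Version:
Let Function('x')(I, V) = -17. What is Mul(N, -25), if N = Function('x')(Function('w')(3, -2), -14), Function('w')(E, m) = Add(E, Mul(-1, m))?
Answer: 425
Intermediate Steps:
N = -17
Mul(N, -25) = Mul(-17, -25) = 425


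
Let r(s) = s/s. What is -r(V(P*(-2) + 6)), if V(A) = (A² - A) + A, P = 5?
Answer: -1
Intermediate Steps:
V(A) = A²
r(s) = 1
-r(V(P*(-2) + 6)) = -1*1 = -1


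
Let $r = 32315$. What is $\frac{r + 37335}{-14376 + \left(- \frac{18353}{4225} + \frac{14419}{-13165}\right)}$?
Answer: $- \frac{55344014375}{11427517236} \approx -4.843$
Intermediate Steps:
$\frac{r + 37335}{-14376 + \left(- \frac{18353}{4225} + \frac{14419}{-13165}\right)} = \frac{32315 + 37335}{-14376 + \left(- \frac{18353}{4225} + \frac{14419}{-13165}\right)} = \frac{69650}{-14376 + \left(\left(-18353\right) \frac{1}{4225} + 14419 \left(- \frac{1}{13165}\right)\right)} = \frac{69650}{-14376 - \frac{60507504}{11124425}} = \frac{69650}{- \frac{159985241304}{11124425}} = 69650 \left(- \frac{11124425}{159985241304}\right) = - \frac{55344014375}{11427517236}$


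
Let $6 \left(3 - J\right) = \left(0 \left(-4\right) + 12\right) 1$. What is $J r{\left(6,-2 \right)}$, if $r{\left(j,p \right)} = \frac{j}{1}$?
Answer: $6$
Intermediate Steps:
$r{\left(j,p \right)} = j$ ($r{\left(j,p \right)} = j 1 = j$)
$J = 1$ ($J = 3 - \frac{\left(0 \left(-4\right) + 12\right) 1}{6} = 3 - \frac{\left(0 + 12\right) 1}{6} = 3 - \frac{12 \cdot 1}{6} = 3 - 2 = 1$)
$J r{\left(6,-2 \right)} = 1 \cdot 6 = 6$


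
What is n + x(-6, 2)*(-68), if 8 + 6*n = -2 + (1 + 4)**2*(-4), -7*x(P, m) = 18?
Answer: 3287/21 ≈ 156.52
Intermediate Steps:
x(P, m) = -18/7 (x(P, m) = -1/7*18 = -18/7)
n = -55/3 (n = -4/3 + (-2 + (1 + 4)**2*(-4))/6 = -4/3 + (-2 + 5**2*(-4))/6 = -4/3 + (-2 + 25*(-4))/6 = -4/3 + (-2 - 100)/6 = -4/3 + (1/6)*(-102) = -4/3 - 17 = -55/3 ≈ -18.333)
n + x(-6, 2)*(-68) = -55/3 - 18/7*(-68) = -55/3 + 1224/7 = 3287/21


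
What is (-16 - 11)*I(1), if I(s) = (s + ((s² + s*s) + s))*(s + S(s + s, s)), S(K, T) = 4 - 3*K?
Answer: 108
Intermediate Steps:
I(s) = (4 - 5*s)*(2*s + 2*s²) (I(s) = (s + ((s² + s*s) + s))*(s + (4 - 3*(s + s))) = (s + ((s² + s²) + s))*(s + (4 - 6*s)) = (s + (2*s² + s))*(s + (4 - 6*s)) = (s + (s + 2*s²))*(4 - 5*s) = (2*s + 2*s²)*(4 - 5*s) = (4 - 5*s)*(2*s + 2*s²))
(-16 - 11)*I(1) = (-16 - 11)*(2*1*(4 - 1*1 - 5*1²)) = -54*(4 - 1 - 5*1) = -54*(4 - 1 - 5) = -54*(-2) = -27*(-4) = 108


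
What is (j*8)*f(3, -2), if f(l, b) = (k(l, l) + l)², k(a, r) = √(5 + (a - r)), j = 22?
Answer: 2464 + 1056*√5 ≈ 4825.3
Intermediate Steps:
k(a, r) = √(5 + a - r)
f(l, b) = (l + √5)² (f(l, b) = (√(5 + l - l) + l)² = (√5 + l)² = (l + √5)²)
(j*8)*f(3, -2) = (22*8)*(3 + √5)² = 176*(3 + √5)²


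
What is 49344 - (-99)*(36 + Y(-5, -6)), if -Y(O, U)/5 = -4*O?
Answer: 43008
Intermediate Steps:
Y(O, U) = 20*O (Y(O, U) = -(-20)*O = 20*O)
49344 - (-99)*(36 + Y(-5, -6)) = 49344 - (-99)*(36 + 20*(-5)) = 49344 - (-99)*(36 - 100) = 49344 - (-99)*(-64) = 49344 - 1*6336 = 49344 - 6336 = 43008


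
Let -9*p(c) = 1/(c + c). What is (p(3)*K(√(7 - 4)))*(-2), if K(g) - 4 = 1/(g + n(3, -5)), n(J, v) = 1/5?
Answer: 97/666 + 25*√3/1998 ≈ 0.16732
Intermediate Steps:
p(c) = -1/(18*c) (p(c) = -1/(9*(c + c)) = -1/(2*c)/9 = -1/(18*c))
n(J, v) = ⅕
K(g) = 4 + 1/(⅕ + g) (K(g) = 4 + 1/(g + ⅕) = 4 + 1/(⅕ + g))
(p(3)*K(√(7 - 4)))*(-2) = ((-1/18/3)*((9 + 20*√(7 - 4))/(1 + 5*√(7 - 4))))*(-2) = ((-1/18*⅓)*((9 + 20*√3)/(1 + 5*√3)))*(-2) = -(9 + 20*√3)/(54*(1 + 5*√3))*(-2) = (9 + 20*√3)/(27*(1 + 5*√3))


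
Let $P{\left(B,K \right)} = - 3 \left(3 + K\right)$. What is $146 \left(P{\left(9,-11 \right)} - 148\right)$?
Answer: $-18104$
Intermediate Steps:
$P{\left(B,K \right)} = -9 - 3 K$
$146 \left(P{\left(9,-11 \right)} - 148\right) = 146 \left(\left(-9 - -33\right) - 148\right) = 146 \left(\left(-9 + 33\right) - 148\right) = 146 \left(24 - 148\right) = 146 \left(-124\right) = -18104$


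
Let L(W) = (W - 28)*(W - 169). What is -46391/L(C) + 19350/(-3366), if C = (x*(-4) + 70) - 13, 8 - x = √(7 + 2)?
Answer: 672547/20196 ≈ 33.301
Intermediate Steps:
x = 5 (x = 8 - √(7 + 2) = 8 - √9 = 8 - 1*3 = 8 - 3 = 5)
C = 37 (C = (5*(-4) + 70) - 13 = (-20 + 70) - 13 = 50 - 13 = 37)
L(W) = (-169 + W)*(-28 + W) (L(W) = (-28 + W)*(-169 + W) = (-169 + W)*(-28 + W))
-46391/L(C) + 19350/(-3366) = -46391/(4732 + 37² - 197*37) + 19350/(-3366) = -46391/(4732 + 1369 - 7289) + 19350*(-1/3366) = -46391/(-1188) - 1075/187 = -46391*(-1/1188) - 1075/187 = 46391/1188 - 1075/187 = 672547/20196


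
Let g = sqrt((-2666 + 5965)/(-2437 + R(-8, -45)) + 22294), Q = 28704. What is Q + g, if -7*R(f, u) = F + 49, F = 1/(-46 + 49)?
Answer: 28704 + sqrt(2348981566363)/10265 ≈ 28853.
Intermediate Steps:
F = 1/3 ≈ 0.33333
R(f, u) = -148/21 (R(f, u) = -(1/3 + 49)/7 = -1/7*148/3 = -148/21)
g = sqrt(2348981566363)/10265 (g = sqrt((-2666 + 5965)/(-2437 - 148/21) + 22294) = sqrt(3299/(-51325/21) + 22294) = sqrt(3299*(-21/51325) + 22294) = sqrt(-69279/51325 + 22294) = sqrt(1144170271/51325) = sqrt(2348981566363)/10265 ≈ 149.31)
Q + g = 28704 + sqrt(2348981566363)/10265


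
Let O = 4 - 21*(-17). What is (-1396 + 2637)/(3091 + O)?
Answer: 1241/3452 ≈ 0.35950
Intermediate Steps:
O = 361 (O = 4 + 357 = 361)
(-1396 + 2637)/(3091 + O) = (-1396 + 2637)/(3091 + 361) = 1241/3452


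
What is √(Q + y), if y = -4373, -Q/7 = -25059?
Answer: 4*√10690 ≈ 413.57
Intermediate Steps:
Q = 175413 (Q = -7*(-25059) = 175413)
√(Q + y) = √(175413 - 4373) = √171040 = 4*√10690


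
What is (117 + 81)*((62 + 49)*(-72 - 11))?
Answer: -1824174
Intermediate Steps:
(117 + 81)*((62 + 49)*(-72 - 11)) = 198*(111*(-83)) = 198*(-9213) = -1824174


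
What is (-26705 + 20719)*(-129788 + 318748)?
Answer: -1131114560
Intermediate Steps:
(-26705 + 20719)*(-129788 + 318748) = -5986*188960 = -1131114560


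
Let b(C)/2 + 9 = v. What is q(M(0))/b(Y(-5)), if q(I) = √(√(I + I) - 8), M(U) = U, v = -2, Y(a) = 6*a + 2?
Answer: -I*√2/11 ≈ -0.12856*I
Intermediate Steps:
Y(a) = 2 + 6*a
b(C) = -22 (b(C) = -18 + 2*(-2) = -18 - 4 = -22)
q(I) = √(-8 + √2*√I) (q(I) = √(√(2*I) - 8) = √(√2*√I - 8) = √(-8 + √2*√I))
q(M(0))/b(Y(-5)) = √(-8 + √2*√0)/(-22) = √(-8 + √2*0)*(-1/22) = √(-8 + 0)*(-1/22) = √(-8)*(-1/22) = (2*I*√2)*(-1/22) = -I*√2/11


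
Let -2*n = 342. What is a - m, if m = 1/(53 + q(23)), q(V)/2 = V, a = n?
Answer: -16930/99 ≈ -171.01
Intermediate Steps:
n = -171 (n = -½*342 = -171)
a = -171
q(V) = 2*V
m = 1/99 (m = 1/(53 + 2*23) = 1/(53 + 46) = 1/99 ≈ 0.010101)
a - m = -171 - 1*1/99 = -171 - 1/99 = -16930/99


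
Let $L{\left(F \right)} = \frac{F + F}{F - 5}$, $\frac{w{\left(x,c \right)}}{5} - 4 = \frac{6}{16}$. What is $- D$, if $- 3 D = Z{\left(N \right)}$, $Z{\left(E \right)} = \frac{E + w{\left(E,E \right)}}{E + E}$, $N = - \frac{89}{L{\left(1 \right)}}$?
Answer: $\frac{533}{2848} \approx 0.18715$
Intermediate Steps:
$w{\left(x,c \right)} = \frac{175}{8}$ ($w{\left(x,c \right)} = 20 + 5 \cdot \frac{6}{16} = 20 + 5 \cdot 6 \cdot \frac{1}{16} = 20 + 5 \cdot \frac{3}{8} = 20 + \frac{15}{8} = \frac{175}{8}$)
$L{\left(F \right)} = \frac{2 F}{-5 + F}$
$N = 178$ ($N = - \frac{89}{2 \cdot 1 \frac{1}{-5 + 1}} = - \frac{89}{2 \cdot 1 \frac{1}{-4}} = - \frac{89}{2 \cdot 1 \left(- \frac{1}{4}\right)} = - \frac{89}{- \frac{1}{2}} = \left(-89\right) \left(-2\right) = 178$)
$Z{\left(E \right)} = \frac{\frac{175}{8} + E}{2 E}$ ($Z{\left(E \right)} = \frac{E + \frac{175}{8}}{E + E} = \frac{\frac{175}{8} + E}{2 E}$)
$D = - \frac{533}{2848}$ ($D = - \frac{\frac{1}{16} \cdot \frac{1}{178} \left(175 + 8 \cdot 178\right)}{3} = - \frac{\frac{1}{16} \cdot \frac{1}{178} \left(175 + 1424\right)}{3} = - \frac{\frac{1}{16} \cdot \frac{1}{178} \cdot 1599}{3} = \left(- \frac{1}{3}\right) \frac{1599}{2848} = - \frac{533}{2848} \approx -0.18715$)
$- D = \left(-1\right) \left(- \frac{533}{2848}\right) = \frac{533}{2848}$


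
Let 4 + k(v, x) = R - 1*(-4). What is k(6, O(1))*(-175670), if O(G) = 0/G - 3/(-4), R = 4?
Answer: -702680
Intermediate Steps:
O(G) = ¾ (O(G) = 0 - 3*(-¼) = 0 + ¾ = ¾)
k(v, x) = 4 (k(v, x) = -4 + (4 - 1*(-4)) = -4 + (4 + 4) = -4 + 8 = 4)
k(6, O(1))*(-175670) = 4*(-175670) = -702680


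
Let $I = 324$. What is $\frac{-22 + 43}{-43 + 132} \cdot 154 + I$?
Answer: $\frac{32070}{89} \approx 360.34$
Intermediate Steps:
$\frac{-22 + 43}{-43 + 132} \cdot 154 + I = \frac{-22 + 43}{-43 + 132} \cdot 154 + 324 = \frac{21}{89} \cdot 154 + 324 = \frac{3234}{89} + 324 = \frac{32070}{89}$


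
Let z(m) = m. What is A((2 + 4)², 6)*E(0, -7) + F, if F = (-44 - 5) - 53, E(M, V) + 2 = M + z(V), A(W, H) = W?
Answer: -426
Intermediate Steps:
E(M, V) = -2 + M + V (E(M, V) = -2 + (M + V) = -2 + M + V)
F = -102 (F = -49 - 53 = -102)
A((2 + 4)², 6)*E(0, -7) + F = (2 + 4)²*(-2 + 0 - 7) - 102 = 6²*(-9) - 102 = 36*(-9) - 102 = -324 - 102 = -426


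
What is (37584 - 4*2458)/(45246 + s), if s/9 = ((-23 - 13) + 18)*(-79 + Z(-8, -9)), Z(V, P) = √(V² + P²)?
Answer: 134236424/280441713 + 124884*√145/93480571 ≈ 0.49475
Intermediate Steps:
Z(V, P) = √(P² + V²)
s = 12798 - 162*√145 (s = 9*(((-23 - 13) + 18)*(-79 + √((-9)² + (-8)²))) = 9*((-36 + 18)*(-79 + √(81 + 64))) = 9*(-18*(-79 + √145)) = 9*(1422 - 18*√145) = 12798 - 162*√145 ≈ 10847.)
(37584 - 4*2458)/(45246 + s) = (37584 - 4*2458)/(45246 + (12798 - 162*√145)) = (37584 - 9832)/(58044 - 162*√145) = 27752/(58044 - 162*√145)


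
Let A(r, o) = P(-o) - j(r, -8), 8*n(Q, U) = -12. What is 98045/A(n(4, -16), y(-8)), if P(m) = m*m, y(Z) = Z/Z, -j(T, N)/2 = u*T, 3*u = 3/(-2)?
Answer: 39218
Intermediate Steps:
n(Q, U) = -3/2 (n(Q, U) = (⅛)*(-12) = -3/2)
u = -½ (u = (3/(-2))/3 = (3*(-½))/3 = (⅓)*(-3/2) = -½ ≈ -0.50000)
j(T, N) = T (j(T, N) = -(-1)*T = T)
y(Z) = 1
P(m) = m²
A(r, o) = o² - r (A(r, o) = (-o)² - r = o² - r)
98045/A(n(4, -16), y(-8)) = 98045/(1² - 1*(-3/2)) = 98045/(1 + 3/2) = 98045/(5/2) = 98045*(⅖) = 39218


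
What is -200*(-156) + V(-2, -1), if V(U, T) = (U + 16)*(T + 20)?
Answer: 31466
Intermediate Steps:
V(U, T) = (16 + U)*(20 + T)
-200*(-156) + V(-2, -1) = -200*(-156) + (320 + 16*(-1) + 20*(-2) - 1*(-2)) = 31200 + (320 - 16 - 40 + 2) = 31200 + 266 = 31466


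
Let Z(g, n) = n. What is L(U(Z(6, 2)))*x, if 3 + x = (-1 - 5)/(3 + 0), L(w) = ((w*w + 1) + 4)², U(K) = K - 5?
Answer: -980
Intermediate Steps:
U(K) = -5 + K
L(w) = (5 + w²)² (L(w) = ((w² + 1) + 4)² = ((1 + w²) + 4)² = (5 + w²)²)
x = -5 (x = -3 + (-1 - 5)/(3 + 0) = -3 - 6/3 = -3 - 6*⅓ = -3 - 2 = -5)
L(U(Z(6, 2)))*x = (5 + (-5 + 2)²)²*(-5) = (5 + (-3)²)²*(-5) = (5 + 9)²*(-5) = 14²*(-5) = 196*(-5) = -980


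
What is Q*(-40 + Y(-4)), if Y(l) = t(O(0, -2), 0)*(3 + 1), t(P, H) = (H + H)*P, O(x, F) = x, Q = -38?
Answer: 1520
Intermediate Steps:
t(P, H) = 2*H*P (t(P, H) = (2*H)*P = 2*H*P)
Y(l) = 0 (Y(l) = (2*0*0)*(3 + 1) = 0*4 = 0)
Q*(-40 + Y(-4)) = -38*(-40 + 0) = -38*(-40) = 1520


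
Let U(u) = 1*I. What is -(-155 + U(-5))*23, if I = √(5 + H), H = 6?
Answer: 3565 - 23*√11 ≈ 3488.7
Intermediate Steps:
I = √11 (I = √(5 + 6) = √11 ≈ 3.3166)
U(u) = √11 (U(u) = 1*√11 = √11)
-(-155 + U(-5))*23 = -(-155 + √11)*23 = -(-3565 + 23*√11) = 3565 - 23*√11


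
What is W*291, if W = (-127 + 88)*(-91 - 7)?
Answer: 1112202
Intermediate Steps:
W = 3822 (W = -39*(-98) = 3822)
W*291 = 3822*291 = 1112202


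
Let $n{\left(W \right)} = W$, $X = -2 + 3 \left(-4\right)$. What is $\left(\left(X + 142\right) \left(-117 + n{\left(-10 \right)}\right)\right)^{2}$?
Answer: $264257536$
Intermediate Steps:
$X = -14$ ($X = -2 - 12 = -14$)
$\left(\left(X + 142\right) \left(-117 + n{\left(-10 \right)}\right)\right)^{2} = \left(\left(-14 + 142\right) \left(-117 - 10\right)\right)^{2} = \left(128 \left(-127\right)\right)^{2} = \left(-16256\right)^{2} = 264257536$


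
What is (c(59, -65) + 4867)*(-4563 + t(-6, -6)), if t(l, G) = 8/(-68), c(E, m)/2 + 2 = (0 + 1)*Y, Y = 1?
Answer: -377392645/17 ≈ -2.2200e+7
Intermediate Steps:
c(E, m) = -2 (c(E, m) = -4 + 2*((0 + 1)*1) = -4 + 2*(1*1) = -4 + 2*1 = -4 + 2 = -2)
t(l, G) = -2/17 (t(l, G) = 8*(-1/68) = -2/17)
(c(59, -65) + 4867)*(-4563 + t(-6, -6)) = (-2 + 4867)*(-4563 - 2/17) = 4865*(-77573/17) = -377392645/17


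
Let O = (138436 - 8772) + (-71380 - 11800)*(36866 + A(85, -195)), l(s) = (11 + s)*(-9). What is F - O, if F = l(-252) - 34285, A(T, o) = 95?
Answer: 3074254200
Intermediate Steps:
l(s) = -99 - 9*s
O = -3074286316 (O = (138436 - 8772) + (-71380 - 11800)*(36866 + 95) = 129664 - 83180*36961 = 129664 - 3074415980 = -3074286316)
F = -32116 (F = (-99 - 9*(-252)) - 34285 = (-99 + 2268) - 34285 = 2169 - 34285 = -32116)
F - O = -32116 - 1*(-3074286316) = -32116 + 3074286316 = 3074254200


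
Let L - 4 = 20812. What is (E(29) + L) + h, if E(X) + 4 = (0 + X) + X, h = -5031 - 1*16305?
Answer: -466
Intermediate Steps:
h = -21336 (h = -5031 - 16305 = -21336)
L = 20816 (L = 4 + 20812 = 20816)
E(X) = -4 + 2*X (E(X) = -4 + ((0 + X) + X) = -4 + (X + X) = -4 + 2*X)
(E(29) + L) + h = ((-4 + 2*29) + 20816) - 21336 = ((-4 + 58) + 20816) - 21336 = (54 + 20816) - 21336 = 20870 - 21336 = -466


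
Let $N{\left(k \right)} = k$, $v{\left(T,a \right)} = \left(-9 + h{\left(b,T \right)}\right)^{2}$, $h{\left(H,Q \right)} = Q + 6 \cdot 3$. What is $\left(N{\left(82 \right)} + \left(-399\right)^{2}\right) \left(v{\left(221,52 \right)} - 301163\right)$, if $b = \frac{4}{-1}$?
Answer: $-39544075429$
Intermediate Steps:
$b = -4$ ($b = 4 \left(-1\right) = -4$)
$h{\left(H,Q \right)} = 18 + Q$ ($h{\left(H,Q \right)} = Q + 18 = 18 + Q$)
$v{\left(T,a \right)} = \left(9 + T\right)^{2}$ ($v{\left(T,a \right)} = \left(-9 + \left(18 + T\right)\right)^{2} = \left(9 + T\right)^{2}$)
$\left(N{\left(82 \right)} + \left(-399\right)^{2}\right) \left(v{\left(221,52 \right)} - 301163\right) = \left(82 + \left(-399\right)^{2}\right) \left(\left(9 + 221\right)^{2} - 301163\right) = \left(82 + 159201\right) \left(230^{2} - 301163\right) = 159283 \left(52900 - 301163\right) = 159283 \left(-248263\right) = -39544075429$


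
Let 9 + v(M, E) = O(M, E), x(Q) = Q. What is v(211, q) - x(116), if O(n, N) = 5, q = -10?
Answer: -120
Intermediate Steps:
v(M, E) = -4 (v(M, E) = -9 + 5 = -4)
v(211, q) - x(116) = -4 - 1*116 = -4 - 116 = -120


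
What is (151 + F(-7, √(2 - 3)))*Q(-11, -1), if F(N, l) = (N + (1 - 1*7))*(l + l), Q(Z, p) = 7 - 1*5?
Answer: 302 - 52*I ≈ 302.0 - 52.0*I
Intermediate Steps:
Q(Z, p) = 2 (Q(Z, p) = 7 - 5 = 2)
F(N, l) = 2*l*(-6 + N) (F(N, l) = (N + (1 - 7))*(2*l) = (N - 6)*(2*l) = (-6 + N)*(2*l) = 2*l*(-6 + N))
(151 + F(-7, √(2 - 3)))*Q(-11, -1) = (151 + 2*√(2 - 3)*(-6 - 7))*2 = (151 + 2*√(-1)*(-13))*2 = (151 + 2*I*(-13))*2 = (151 - 26*I)*2 = 302 - 52*I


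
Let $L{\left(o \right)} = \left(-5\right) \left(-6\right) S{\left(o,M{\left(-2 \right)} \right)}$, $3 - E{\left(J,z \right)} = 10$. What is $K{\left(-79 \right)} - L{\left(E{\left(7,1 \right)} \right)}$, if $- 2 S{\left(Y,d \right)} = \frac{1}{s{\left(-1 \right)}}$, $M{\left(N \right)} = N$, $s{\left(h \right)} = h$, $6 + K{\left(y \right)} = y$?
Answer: $-100$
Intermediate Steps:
$K{\left(y \right)} = -6 + y$
$E{\left(J,z \right)} = -7$ ($E{\left(J,z \right)} = 3 - 10 = -7$)
$S{\left(Y,d \right)} = \frac{1}{2}$ ($S{\left(Y,d \right)} = - \frac{1}{2 \left(-1\right)} = \left(- \frac{1}{2}\right) \left(-1\right) = \frac{1}{2}$)
$L{\left(o \right)} = 15$ ($L{\left(o \right)} = \left(-5\right) \left(-6\right) \frac{1}{2} = 30 \cdot \frac{1}{2} = 15$)
$K{\left(-79 \right)} - L{\left(E{\left(7,1 \right)} \right)} = \left(-6 - 79\right) - 15 = -85 - 15 = -100$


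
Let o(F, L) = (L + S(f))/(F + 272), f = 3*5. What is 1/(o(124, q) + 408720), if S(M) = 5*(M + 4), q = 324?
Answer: 396/161853539 ≈ 2.4467e-6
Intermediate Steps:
f = 15
S(M) = 20 + 5*M (S(M) = 5*(4 + M) = 20 + 5*M)
o(F, L) = (95 + L)/(272 + F) (o(F, L) = (L + (20 + 5*15))/(F + 272) = (L + (20 + 75))/(272 + F) = (L + 95)/(272 + F) = (95 + L)/(272 + F))
1/(o(124, q) + 408720) = 1/((95 + 324)/(272 + 124) + 408720) = 1/(419/396 + 408720) = 1/(161853539/396) = 396/161853539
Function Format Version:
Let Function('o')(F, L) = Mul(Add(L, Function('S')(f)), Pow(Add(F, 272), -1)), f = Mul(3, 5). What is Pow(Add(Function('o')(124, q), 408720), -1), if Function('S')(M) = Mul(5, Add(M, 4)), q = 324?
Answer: Rational(396, 161853539) ≈ 2.4467e-6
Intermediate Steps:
f = 15
Function('S')(M) = Add(20, Mul(5, M)) (Function('S')(M) = Mul(5, Add(4, M)) = Add(20, Mul(5, M)))
Function('o')(F, L) = Mul(Pow(Add(272, F), -1), Add(95, L)) (Function('o')(F, L) = Mul(Add(L, Add(20, Mul(5, 15))), Pow(Add(F, 272), -1)) = Mul(Add(L, Add(20, 75)), Pow(Add(272, F), -1)) = Mul(Add(L, 95), Pow(Add(272, F), -1)) = Mul(Add(95, L), Pow(Add(272, F), -1)) = Mul(Pow(Add(272, F), -1), Add(95, L)))
Pow(Add(Function('o')(124, q), 408720), -1) = Pow(Add(Mul(Pow(Add(272, 124), -1), Add(95, 324)), 408720), -1) = Pow(Add(Mul(Pow(396, -1), 419), 408720), -1) = Pow(Add(Mul(Rational(1, 396), 419), 408720), -1) = Pow(Add(Rational(419, 396), 408720), -1) = Pow(Rational(161853539, 396), -1) = Rational(396, 161853539)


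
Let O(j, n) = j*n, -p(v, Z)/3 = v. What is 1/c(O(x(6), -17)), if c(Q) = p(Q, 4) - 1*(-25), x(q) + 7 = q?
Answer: -1/26 ≈ -0.038462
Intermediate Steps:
p(v, Z) = -3*v
x(q) = -7 + q
c(Q) = 25 - 3*Q (c(Q) = -3*Q - 1*(-25) = -3*Q + 25 = 25 - 3*Q)
1/c(O(x(6), -17)) = 1/(25 - 3*(-7 + 6)*(-17)) = 1/(25 - (-3)*(-17)) = 1/(25 - 3*17) = 1/(25 - 51) = 1/(-26) = -1/26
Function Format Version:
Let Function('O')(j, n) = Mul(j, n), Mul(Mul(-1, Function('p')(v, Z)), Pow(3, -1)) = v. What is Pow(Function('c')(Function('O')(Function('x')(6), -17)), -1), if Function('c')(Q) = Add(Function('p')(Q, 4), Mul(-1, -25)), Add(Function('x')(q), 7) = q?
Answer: Rational(-1, 26) ≈ -0.038462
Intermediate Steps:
Function('p')(v, Z) = Mul(-3, v)
Function('x')(q) = Add(-7, q)
Function('c')(Q) = Add(25, Mul(-3, Q)) (Function('c')(Q) = Add(Mul(-3, Q), Mul(-1, -25)) = Add(Mul(-3, Q), 25) = Add(25, Mul(-3, Q)))
Pow(Function('c')(Function('O')(Function('x')(6), -17)), -1) = Pow(Add(25, Mul(-3, Mul(Add(-7, 6), -17))), -1) = Pow(Add(25, Mul(-3, Mul(-1, -17))), -1) = Pow(Add(25, Mul(-3, 17)), -1) = Pow(Add(25, -51), -1) = Pow(-26, -1) = Rational(-1, 26)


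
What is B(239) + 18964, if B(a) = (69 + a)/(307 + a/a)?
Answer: 18965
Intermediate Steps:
B(a) = 69/308 + a/308 (B(a) = (69 + a)/(307 + 1) = (69 + a)/308 = (69 + a)*(1/308) = 69/308 + a/308)
B(239) + 18964 = (69/308 + (1/308)*239) + 18964 = (69/308 + 239/308) + 18964 = 1 + 18964 = 18965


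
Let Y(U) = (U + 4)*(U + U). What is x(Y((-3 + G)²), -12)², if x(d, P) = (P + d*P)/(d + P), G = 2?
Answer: 4356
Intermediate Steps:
Y(U) = 2*U*(4 + U) (Y(U) = (4 + U)*(2*U) = 2*U*(4 + U))
x(d, P) = (P + P*d)/(P + d)
x(Y((-3 + G)²), -12)² = (-12*(1 + 2*(-3 + 2)²*(4 + (-3 + 2)²))/(-12 + 2*(-3 + 2)²*(4 + (-3 + 2)²)))² = (-12*(1 + 2*(-1)²*(4 + (-1)²))/(-12 + 2*(-1)²*(4 + (-1)²)))² = (-12*(1 + 2*1*(4 + 1))/(-12 + 2*1*(4 + 1)))² = (-12*(1 + 2*1*5)/(-12 + 2*1*5))² = (-12*(1 + 10)/(-12 + 10))² = (-12*11/(-2))² = (-12*(-½)*11)² = 66² = 4356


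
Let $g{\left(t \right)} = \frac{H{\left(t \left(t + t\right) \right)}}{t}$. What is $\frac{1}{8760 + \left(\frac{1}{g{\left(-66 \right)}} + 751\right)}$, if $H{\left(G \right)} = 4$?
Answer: $\frac{2}{18989} \approx 0.00010532$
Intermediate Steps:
$g{\left(t \right)} = \frac{4}{t}$
$\frac{1}{8760 + \left(\frac{1}{g{\left(-66 \right)}} + 751\right)} = \frac{1}{8760 + \left(\frac{1}{4 \frac{1}{-66}} + 751\right)} = \frac{1}{8760 + \left(\frac{1}{4 \left(- \frac{1}{66}\right)} + 751\right)} = \frac{1}{8760 + \left(\frac{1}{- \frac{2}{33}} + 751\right)} = \frac{1}{8760 + \left(- \frac{33}{2} + 751\right)} = \frac{1}{8760 + \frac{1469}{2}} = \frac{1}{\frac{18989}{2}} = \frac{2}{18989}$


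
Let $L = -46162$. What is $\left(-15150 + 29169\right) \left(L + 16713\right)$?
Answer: $-412845531$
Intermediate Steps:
$\left(-15150 + 29169\right) \left(L + 16713\right) = \left(-15150 + 29169\right) \left(-46162 + 16713\right) = 14019 \left(-29449\right) = -412845531$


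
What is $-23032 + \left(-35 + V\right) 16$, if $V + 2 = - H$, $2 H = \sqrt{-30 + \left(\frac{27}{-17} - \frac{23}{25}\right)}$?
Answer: $-23624 - \frac{16 i \sqrt{58718}}{85} \approx -23624.0 - 45.613 i$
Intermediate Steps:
$H = \frac{i \sqrt{58718}}{85}$ ($H = \frac{\sqrt{-30 + \left(\frac{27}{-17} - \frac{23}{25}\right)}}{2} = \frac{\sqrt{-30 + \left(27 \left(- \frac{1}{17}\right) - \frac{23}{25}\right)}}{2} = \frac{\sqrt{-30 - \frac{1066}{425}}}{2} = \frac{\sqrt{- \frac{13816}{425}}}{2} = \frac{\frac{2}{85} i \sqrt{58718}}{2} = \frac{i \sqrt{58718}}{85} \approx 2.8508 i$)
$V = -2 - \frac{i \sqrt{58718}}{85} \approx -2.0 - 2.8508 i$
$-23032 + \left(-35 + V\right) 16 = -23032 + \left(-35 - \left(2 + \frac{i \sqrt{58718}}{85}\right)\right) 16 = -23032 + \left(-37 - \frac{i \sqrt{58718}}{85}\right) 16 = -23032 - \left(592 + \frac{16 i \sqrt{58718}}{85}\right) = -23624 - \frac{16 i \sqrt{58718}}{85}$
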